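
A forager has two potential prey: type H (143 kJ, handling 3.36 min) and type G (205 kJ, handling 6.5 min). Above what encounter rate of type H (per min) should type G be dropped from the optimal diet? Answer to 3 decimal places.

0.852 per min

Drop type G once their profitability E₂/h₂ falls below the rate achievable on type H alone: E₂/h₂ = λE₁/(1 + λh₁).
Solve for λ: λE₁h₂ = E₂(1 + λh₁) → λ(E₁h₂ − E₂h₁) = E₂ → λ = E₂/(E₁h₂ − E₂h₁).
λ = 205/(143×6.5 − 205×3.36) = 205/240.7 = 0.8517 per min.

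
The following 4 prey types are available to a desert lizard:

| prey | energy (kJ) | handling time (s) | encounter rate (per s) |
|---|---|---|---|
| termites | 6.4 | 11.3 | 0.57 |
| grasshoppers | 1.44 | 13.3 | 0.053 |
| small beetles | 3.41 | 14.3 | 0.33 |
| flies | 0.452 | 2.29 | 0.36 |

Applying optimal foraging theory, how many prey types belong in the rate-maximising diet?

Profitabilities (E/h, kJ/s): termites 0.566, small beetles 0.238, flies 0.197, grasshoppers 0.108. Add prey in this order while the next type's profitability exceeds the intake rate on those already taken.
Rate on top 1: 0.4903. small beetles: 0.238 < 0.4903 → exclude; stop.
Optimal diet: termites — 1 of 4 types.

1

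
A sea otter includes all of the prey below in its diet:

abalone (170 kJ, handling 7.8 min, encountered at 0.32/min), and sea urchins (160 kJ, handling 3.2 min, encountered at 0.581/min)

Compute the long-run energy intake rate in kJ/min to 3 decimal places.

27.517 kJ/min

R = Σλ_iE_i / (1 + Σλ_ih_i)
Numerator: 0.32×170 + 0.581×160 = 147.4
Denominator: 1 + 0.32×7.8 + 0.581×3.2 = 5.355
R = 147.4/5.355 = 27.52 kJ/min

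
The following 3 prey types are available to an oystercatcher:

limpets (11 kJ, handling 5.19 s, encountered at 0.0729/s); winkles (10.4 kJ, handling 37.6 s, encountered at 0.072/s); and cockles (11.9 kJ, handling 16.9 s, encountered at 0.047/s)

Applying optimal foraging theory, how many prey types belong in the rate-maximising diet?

Rank by E/h (kJ/s): limpets 2.12, cockles 0.704, winkles 0.277. Include each in turn until the next type's E/h falls below the running intake rate.
Rate on top 1: 0.5818. cockles: 0.704 > 0.5818 → include.
Rate on top 2: 0.6265. winkles: 0.277 < 0.6265 → exclude; stop.
Optimal diet: limpets, cockles — 2 of 3 types.

2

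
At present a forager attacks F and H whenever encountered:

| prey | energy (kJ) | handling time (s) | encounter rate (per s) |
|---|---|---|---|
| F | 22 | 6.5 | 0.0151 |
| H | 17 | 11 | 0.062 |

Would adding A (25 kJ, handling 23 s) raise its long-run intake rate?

Current rate: (0.0151×22 + 0.062×17)/(1 + 0.0151×6.5 + 0.062×11) = 0.7787 kJ/s.
Profitability of A: 25/23 = 1.087 kJ/s.
1.087 > 0.7787, so adding A raises the average — include it.

Yes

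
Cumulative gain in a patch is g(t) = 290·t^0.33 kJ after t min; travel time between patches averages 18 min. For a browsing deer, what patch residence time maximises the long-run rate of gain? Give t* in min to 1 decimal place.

By the marginal value theorem, leave when the instantaneous gain rate g'(t) equals the habitat-wide average g(t)/(T + t).
g'(t) = 0.33·290·t^-0.67. Setting 0.33·290·t^-0.67 = 290·t^0.33/(18+t) gives 0.33(18+t) = t, so 0.67·t = 0.33×18.
t* = 0.33×18/0.67 = 8.866 min.

8.9 min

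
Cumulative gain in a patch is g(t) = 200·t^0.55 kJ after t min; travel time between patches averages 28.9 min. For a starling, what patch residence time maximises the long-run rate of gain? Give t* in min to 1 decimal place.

By the marginal value theorem, leave when the instantaneous gain rate g'(t) equals the habitat-wide average g(t)/(T + t).
g'(t) = 0.55·200·t^-0.45. Setting 0.55·200·t^-0.45 = 200·t^0.55/(28.9+t) gives 0.55(28.9+t) = t, so 0.45·t = 0.55×28.9.
t* = 0.55×28.9/0.45 = 35.32 min.

35.3 min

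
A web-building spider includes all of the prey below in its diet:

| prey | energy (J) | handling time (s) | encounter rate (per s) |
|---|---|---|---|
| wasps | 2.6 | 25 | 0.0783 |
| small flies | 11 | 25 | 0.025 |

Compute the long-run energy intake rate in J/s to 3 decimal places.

0.134 J/s

R = Σλ_iE_i / (1 + Σλ_ih_i)
Numerator: 0.0783×2.6 + 0.025×11 = 0.4786
Denominator: 1 + 0.0783×25 + 0.025×25 = 3.582
R = 0.4786/3.582 = 0.1336 J/s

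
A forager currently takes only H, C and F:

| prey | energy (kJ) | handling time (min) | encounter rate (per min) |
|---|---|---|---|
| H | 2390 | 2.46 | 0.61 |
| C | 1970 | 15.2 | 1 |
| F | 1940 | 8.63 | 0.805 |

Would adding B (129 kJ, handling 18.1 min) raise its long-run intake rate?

Current rate: (0.61×2390 + 1×1970 + 0.805×1940)/(1 + 0.61×2.46 + 1×15.2 + 0.805×8.63) = 202.4 kJ/min.
B: E/h = 129/18.1 = 7.127 kJ/min.
7.127 < 202.4, so adding B would lower the average — exclude it.

No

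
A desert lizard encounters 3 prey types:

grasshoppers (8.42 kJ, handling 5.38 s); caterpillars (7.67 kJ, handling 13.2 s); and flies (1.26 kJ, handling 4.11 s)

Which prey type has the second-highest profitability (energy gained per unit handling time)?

In descending order of E/h:
grasshoppers: 8.42/5.38 = 1.57 kJ/s
caterpillars: 7.67/13.2 = 0.581 kJ/s
flies: 1.26/4.11 = 0.307 kJ/s

caterpillars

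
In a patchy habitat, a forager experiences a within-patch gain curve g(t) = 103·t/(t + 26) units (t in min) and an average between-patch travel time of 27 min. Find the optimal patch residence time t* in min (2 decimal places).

26.50 min

Optimal t* satisfies g'(t*) = g(t*)/(T + t*).
g'(t) = 103·26/(t + 26)². Setting 103·26/(t+26)² = 103t/[(t+26)(27+t)] gives 26(27+t) = t(t+26), so t² = 26×27 = 702.
t* = √702 = 26.5 min.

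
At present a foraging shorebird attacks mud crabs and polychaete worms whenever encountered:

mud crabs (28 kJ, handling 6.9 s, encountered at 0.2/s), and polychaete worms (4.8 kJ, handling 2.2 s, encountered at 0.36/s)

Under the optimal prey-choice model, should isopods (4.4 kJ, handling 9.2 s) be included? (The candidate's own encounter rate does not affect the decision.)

No

On mud crabs and polychaete worms alone, R = ΣλE/(1+Σλh) = 7.328/3.172 = 2.31 kJ/s.
Profitability of isopods: 4.4/9.2 = 0.4783 kJ/s.
0.4783 < 2.31, so adding isopods would lower the average — exclude it.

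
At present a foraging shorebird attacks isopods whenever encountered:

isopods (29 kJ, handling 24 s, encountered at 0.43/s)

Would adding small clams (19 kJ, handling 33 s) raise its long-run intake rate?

No

Intake rate on the current diet: R = (0.43×29) / (1 + 0.43×24) = 12.47/11.32 = 1.102 kJ/s.
small clams: E/h = 19/33 = 0.5758 kJ/s.
Since 0.5758 < R, time spent handling small clams is better spent searching.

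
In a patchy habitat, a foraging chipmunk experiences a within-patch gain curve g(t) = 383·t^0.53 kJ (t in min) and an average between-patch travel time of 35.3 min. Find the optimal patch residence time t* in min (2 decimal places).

Maximise g(t)/(T+t): set derivative to zero → g'(t)(T+t) = g(t).
g'(t) = 0.53·383·t^-0.47. Setting 0.53·383·t^-0.47 = 383·t^0.53/(35.3+t) gives 0.53(35.3+t) = t, so 0.47·t = 0.53×35.3.
t* = 0.53×35.3/0.47 = 39.81 min.

39.81 min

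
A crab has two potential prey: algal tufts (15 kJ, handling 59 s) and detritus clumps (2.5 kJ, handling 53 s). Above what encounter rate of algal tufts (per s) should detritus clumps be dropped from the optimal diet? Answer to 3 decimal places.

0.004 per s

At the threshold, the rate on algal tufts alone equals the profitability of detritus clumps: λ·15/(1 + λ·59) = 2.5/53 = 0.04717.
Rearranging, λ(15 − 0.04717×59) = 0.04717, so λ = 0.04717/12.22 = 0.003861 per s.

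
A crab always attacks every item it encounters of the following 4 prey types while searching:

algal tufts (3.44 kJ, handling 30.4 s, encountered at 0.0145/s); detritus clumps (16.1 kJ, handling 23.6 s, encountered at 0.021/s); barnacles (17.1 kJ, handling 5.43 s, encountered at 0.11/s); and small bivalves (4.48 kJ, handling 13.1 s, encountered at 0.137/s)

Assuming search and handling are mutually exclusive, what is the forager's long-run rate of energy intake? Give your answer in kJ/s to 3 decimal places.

0.666 kJ/s

Energy encountered per unit search time: 0.0145×3.44 + 0.021×16.1 + 0.11×17.1 + 0.137×4.48 = 2.883 kJ/s.
Handling time per unit search time: 0.0145×30.4 + 0.021×23.6 + 0.11×5.43 + 0.137×13.1 = 3.328.
Rate = 2.883/(1 + 3.328) = 0.666 kJ/s.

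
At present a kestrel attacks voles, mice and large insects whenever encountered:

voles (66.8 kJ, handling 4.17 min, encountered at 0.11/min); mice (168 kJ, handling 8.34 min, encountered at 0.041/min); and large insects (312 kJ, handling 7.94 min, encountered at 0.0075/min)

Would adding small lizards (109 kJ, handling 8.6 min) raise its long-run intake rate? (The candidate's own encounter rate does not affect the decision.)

Yes

Current rate: (0.11×66.8 + 0.041×168 + 0.0075×312)/(1 + 0.11×4.17 + 0.041×8.34 + 0.0075×7.94) = 8.911 kJ/min.
small lizards: E/h = 109/8.6 = 12.67 kJ/min.
Since 12.67 > R, including small lizards increases the long-run rate.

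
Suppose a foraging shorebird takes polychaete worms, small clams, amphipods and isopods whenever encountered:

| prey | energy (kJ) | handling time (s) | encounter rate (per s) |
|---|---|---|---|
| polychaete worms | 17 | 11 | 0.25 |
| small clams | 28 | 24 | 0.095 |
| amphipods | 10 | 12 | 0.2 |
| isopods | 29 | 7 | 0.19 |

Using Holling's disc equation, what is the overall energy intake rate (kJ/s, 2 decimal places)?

1.48 kJ/s

R = (0.25×17 + 0.095×28 + 0.2×10 + 0.19×29) / (1 + 0.25×11 + 0.095×24 + 0.2×12 + 0.19×7) = 14.42/9.76 = 1.477 kJ/s.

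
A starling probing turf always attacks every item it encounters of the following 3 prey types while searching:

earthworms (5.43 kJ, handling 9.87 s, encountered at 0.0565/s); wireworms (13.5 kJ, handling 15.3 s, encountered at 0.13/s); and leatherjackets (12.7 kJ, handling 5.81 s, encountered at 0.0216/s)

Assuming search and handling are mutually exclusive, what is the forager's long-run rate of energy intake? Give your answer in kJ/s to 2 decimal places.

0.64 kJ/s

R = Σλ_iE_i / (1 + Σλ_ih_i)
Numerator: 0.0565×5.43 + 0.13×13.5 + 0.0216×12.7 = 2.336
Denominator: 1 + 0.0565×9.87 + 0.13×15.3 + 0.0216×5.81 = 3.672
R = 2.336/3.672 = 0.6362 kJ/s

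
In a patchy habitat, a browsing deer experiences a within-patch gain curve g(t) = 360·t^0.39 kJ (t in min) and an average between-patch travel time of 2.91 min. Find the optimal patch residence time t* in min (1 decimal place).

Optimal t* satisfies g'(t*) = g(t*)/(T + t*).
g'(t) = 0.39·360·t^-0.61. Setting 0.39·360·t^-0.61 = 360·t^0.39/(2.91+t) gives 0.39(2.91+t) = t, so 0.61·t = 0.39×2.91.
t* = 0.39×2.91/0.61 = 1.86 min.

1.9 min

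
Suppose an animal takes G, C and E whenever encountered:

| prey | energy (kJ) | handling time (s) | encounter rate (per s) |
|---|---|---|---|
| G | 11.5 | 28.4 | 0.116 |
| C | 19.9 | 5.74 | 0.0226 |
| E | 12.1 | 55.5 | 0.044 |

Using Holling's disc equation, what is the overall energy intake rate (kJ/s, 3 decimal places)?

R = Σλ_iE_i / (1 + Σλ_ih_i)
Numerator: 0.116×11.5 + 0.0226×19.9 + 0.044×12.1 = 2.316
Denominator: 1 + 0.116×28.4 + 0.0226×5.74 + 0.044×55.5 = 6.866
R = 2.316/6.866 = 0.3373 kJ/s

0.337 kJ/s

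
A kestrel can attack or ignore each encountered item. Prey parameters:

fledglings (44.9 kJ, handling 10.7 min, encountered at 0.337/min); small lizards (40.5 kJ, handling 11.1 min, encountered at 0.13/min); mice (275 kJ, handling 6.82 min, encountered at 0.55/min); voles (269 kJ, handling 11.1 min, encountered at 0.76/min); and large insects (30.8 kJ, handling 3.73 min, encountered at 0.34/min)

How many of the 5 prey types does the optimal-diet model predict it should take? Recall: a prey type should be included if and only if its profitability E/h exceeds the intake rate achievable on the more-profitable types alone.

E/h in descending order: mice 40.3, voles 24.2, large insects 8.26, fledglings 4.2, small lizards 3.65 kJ/min. The optimal diet is the largest prefix of this list for which every included type satisfies E_i/h_i > R on the types above it.
Rate on top 1: 31.84. voles: 24.2 < 31.84 → exclude; stop.
Optimal diet: mice — 1 of 5 types.

1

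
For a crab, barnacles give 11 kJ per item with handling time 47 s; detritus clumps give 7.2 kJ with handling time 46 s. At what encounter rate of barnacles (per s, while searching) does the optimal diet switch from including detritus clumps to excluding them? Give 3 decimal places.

0.043 per s

At the threshold, the rate on barnacles alone equals the profitability of detritus clumps: λ·11/(1 + λ·47) = 7.2/46 = 0.1565.
Rearranging, λ(11 − 0.1565×47) = 0.1565, so λ = 0.1565/3.643 = 0.04296 per s.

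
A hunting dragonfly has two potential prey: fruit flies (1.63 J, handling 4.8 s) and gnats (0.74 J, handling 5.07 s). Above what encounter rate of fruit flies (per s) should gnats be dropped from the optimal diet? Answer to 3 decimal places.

0.157 per s

The zero-one rule: include gnats iff E₂/h₂ > λE₁/(1+λh₁). Equality gives the switch point.
λE₁h₂ = E₂ + λE₂h₁ ⇒ λ = E₂/(E₁h₂ − E₂h₁) = 0.74/(8.264 − 3.552) = 0.157 per s.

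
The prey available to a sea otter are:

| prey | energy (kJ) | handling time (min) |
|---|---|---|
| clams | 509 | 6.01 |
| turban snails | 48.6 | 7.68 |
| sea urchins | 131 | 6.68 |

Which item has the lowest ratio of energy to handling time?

turban snails

In descending order of E/h:
clams: 509/6.01 = 84.7 kJ/min
sea urchins: 131/6.68 = 19.6 kJ/min
turban snails: 48.6/7.68 = 6.33 kJ/min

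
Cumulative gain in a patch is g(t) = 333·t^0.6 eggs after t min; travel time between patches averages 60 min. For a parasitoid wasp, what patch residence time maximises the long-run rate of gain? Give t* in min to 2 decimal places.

Optimal t* satisfies g'(t*) = g(t*)/(T + t*).
g'(t) = 0.6·333·t^-0.4. Setting 0.6·333·t^-0.4 = 333·t^0.6/(60+t) gives 0.6(60+t) = t, so 0.40·t = 0.6×60.
t* = 0.6×60/0.40 = 90 min.

90.00 min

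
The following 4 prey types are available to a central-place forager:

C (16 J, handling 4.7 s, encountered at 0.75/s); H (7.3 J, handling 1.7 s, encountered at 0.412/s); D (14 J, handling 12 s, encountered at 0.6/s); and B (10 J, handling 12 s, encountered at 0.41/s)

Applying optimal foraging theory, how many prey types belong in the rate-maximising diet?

2

E/h in descending order: H 4.29, C 3.4, D 1.17, B 0.833 J/s. The optimal diet is the largest prefix of this list for which every included type satisfies E_i/h_i > R on the types above it.
Rate on top 1: 1.769. C: 3.4 > 1.769 → include.
Rate on top 2: 2.872. D: 1.17 < 2.872 → exclude; stop.
Optimal diet: H, C — 2 of 4 types.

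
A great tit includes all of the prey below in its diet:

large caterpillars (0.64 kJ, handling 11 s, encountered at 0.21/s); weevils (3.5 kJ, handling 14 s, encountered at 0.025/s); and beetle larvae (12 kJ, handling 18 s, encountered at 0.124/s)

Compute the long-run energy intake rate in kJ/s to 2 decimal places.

R = Σλ_iE_i / (1 + Σλ_ih_i)
Numerator: 0.21×0.64 + 0.025×3.5 + 0.124×12 = 1.71
Denominator: 1 + 0.21×11 + 0.025×14 + 0.124×18 = 5.892
R = 1.71/5.892 = 0.2902 kJ/s

0.29 kJ/s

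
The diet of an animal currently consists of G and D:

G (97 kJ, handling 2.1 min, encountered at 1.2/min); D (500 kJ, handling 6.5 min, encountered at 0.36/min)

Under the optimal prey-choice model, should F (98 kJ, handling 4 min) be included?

No

Current rate: (1.2×97 + 0.36×500)/(1 + 1.2×2.1 + 0.36×6.5) = 50.58 kJ/min.
F: E/h = 98/4 = 24.5 kJ/min.
24.5 < 50.58, so adding F would lower the average — exclude it.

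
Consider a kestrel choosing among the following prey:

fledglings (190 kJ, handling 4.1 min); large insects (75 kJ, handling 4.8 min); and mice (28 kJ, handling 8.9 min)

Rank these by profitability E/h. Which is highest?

In descending order of E/h:
fledglings: 190/4.1 = 46.3 kJ/min
large insects: 75/4.8 = 15.6 kJ/min
mice: 28/8.9 = 3.15 kJ/min

fledglings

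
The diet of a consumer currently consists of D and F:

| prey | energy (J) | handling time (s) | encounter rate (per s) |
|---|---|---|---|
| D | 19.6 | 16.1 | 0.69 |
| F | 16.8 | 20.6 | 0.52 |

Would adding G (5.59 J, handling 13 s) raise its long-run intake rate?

No

Current rate: (0.69×19.6 + 0.52×16.8)/(1 + 0.69×16.1 + 0.52×20.6) = 0.9754 J/s.
G: E/h = 5.59/13 = 0.43 J/s.
0.43 < 0.9754, so adding G would lower the average — exclude it.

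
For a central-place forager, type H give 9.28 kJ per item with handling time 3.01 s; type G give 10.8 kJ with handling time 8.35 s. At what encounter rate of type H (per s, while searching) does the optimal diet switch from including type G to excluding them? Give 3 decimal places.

0.240 per s

At the threshold, the rate on type H alone equals the profitability of type G: λ·9.28/(1 + λ·3.01) = 10.8/8.35 = 1.293.
Rearranging, λ(9.28 − 1.293×3.01) = 1.293, so λ = 1.293/5.387 = 0.2401 per s.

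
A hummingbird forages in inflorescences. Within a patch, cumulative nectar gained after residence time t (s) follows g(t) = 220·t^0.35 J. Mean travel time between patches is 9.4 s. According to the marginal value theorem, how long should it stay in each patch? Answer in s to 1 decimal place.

Optimal t* satisfies g'(t*) = g(t*)/(T + t*).
g'(t) = 0.35·220·t^-0.65. Setting 0.35·220·t^-0.65 = 220·t^0.35/(9.4+t) gives 0.35(9.4+t) = t, so 0.65·t = 0.35×9.4.
t* = 0.35×9.4/0.65 = 5.062 s.

5.1 s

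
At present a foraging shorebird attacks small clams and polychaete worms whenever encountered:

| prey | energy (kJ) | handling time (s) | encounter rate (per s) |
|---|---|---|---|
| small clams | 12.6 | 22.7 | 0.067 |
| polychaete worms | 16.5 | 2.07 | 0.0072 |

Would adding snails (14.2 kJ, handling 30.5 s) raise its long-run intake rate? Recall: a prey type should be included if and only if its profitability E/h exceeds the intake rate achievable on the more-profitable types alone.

Intake rate on the current diet: R = (0.067×12.6 + 0.0072×16.5) / (1 + 0.067×22.7 + 0.0072×2.07) = 0.963/2.536 = 0.3798 kJ/s.
snails: E/h = 14.2/30.5 = 0.4656 kJ/s.
0.4656 > 0.3798, so adding snails raises the average — include it.

Yes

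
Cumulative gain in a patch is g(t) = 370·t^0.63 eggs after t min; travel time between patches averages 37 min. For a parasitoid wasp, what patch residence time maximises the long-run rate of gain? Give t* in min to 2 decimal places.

Optimal t* satisfies g'(t*) = g(t*)/(T + t*).
g'(t) = 0.63·370·t^-0.37. Setting 0.63·370·t^-0.37 = 370·t^0.63/(37+t) gives 0.63(37+t) = t, so 0.37·t = 0.63×37.
t* = 0.63×37/0.37 = 63 min.

63.00 min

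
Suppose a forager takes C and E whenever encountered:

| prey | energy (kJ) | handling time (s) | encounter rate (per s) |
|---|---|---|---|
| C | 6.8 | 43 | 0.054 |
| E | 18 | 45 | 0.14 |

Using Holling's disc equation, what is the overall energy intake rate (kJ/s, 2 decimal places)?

R = Σλ_iE_i / (1 + Σλ_ih_i)
Numerator: 0.054×6.8 + 0.14×18 = 2.887
Denominator: 1 + 0.054×43 + 0.14×45 = 9.622
R = 2.887/9.622 = 0.3001 kJ/s

0.30 kJ/s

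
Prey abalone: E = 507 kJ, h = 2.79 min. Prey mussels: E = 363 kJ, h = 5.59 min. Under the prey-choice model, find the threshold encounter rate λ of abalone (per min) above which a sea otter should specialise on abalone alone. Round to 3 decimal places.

The zero-one rule: include mussels iff E₂/h₂ > λE₁/(1+λh₁). Equality gives the switch point.
λE₁h₂ = E₂ + λE₂h₁ ⇒ λ = E₂/(E₁h₂ − E₂h₁) = 363/(2834 − 1013) = 0.1993 per min.

0.199 per min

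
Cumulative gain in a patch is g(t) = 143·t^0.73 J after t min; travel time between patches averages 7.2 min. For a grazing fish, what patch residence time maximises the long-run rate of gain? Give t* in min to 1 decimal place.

19.5 min

By the marginal value theorem, leave when the instantaneous gain rate g'(t) equals the habitat-wide average g(t)/(T + t).
g'(t) = 0.73·143·t^-0.27. Setting 0.73·143·t^-0.27 = 143·t^0.73/(7.2+t) gives 0.73(7.2+t) = t, so 0.27·t = 0.73×7.2.
t* = 0.73×7.2/0.27 = 19.47 min.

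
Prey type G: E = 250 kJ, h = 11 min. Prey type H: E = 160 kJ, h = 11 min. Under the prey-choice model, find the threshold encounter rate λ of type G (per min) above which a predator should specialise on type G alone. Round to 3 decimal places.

0.162 per min

At the threshold, the rate on type G alone equals the profitability of type H: λ·250/(1 + λ·11) = 160/11 = 14.55.
Rearranging, λ(250 − 14.55×11) = 14.55, so λ = 14.55/90 = 0.1616 per min.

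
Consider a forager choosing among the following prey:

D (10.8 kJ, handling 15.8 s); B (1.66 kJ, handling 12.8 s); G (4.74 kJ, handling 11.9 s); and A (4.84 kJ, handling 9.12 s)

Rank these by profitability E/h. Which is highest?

D

Profitability E/h (kJ/s): D = 10.8/15.8 = 0.684, B = 1.66/12.8 = 0.13, G = 4.74/11.9 = 0.398, A = 4.84/9.12 = 0.531.
Ranked: D > A > G > B.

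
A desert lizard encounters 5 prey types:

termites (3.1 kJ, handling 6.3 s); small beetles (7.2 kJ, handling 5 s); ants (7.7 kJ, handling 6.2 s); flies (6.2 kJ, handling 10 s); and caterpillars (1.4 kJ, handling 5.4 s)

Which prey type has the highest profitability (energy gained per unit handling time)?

Profitability E/h (kJ/s): termites = 3.1/6.3 = 0.492, small beetles = 7.2/5 = 1.44, ants = 7.7/6.2 = 1.24, flies = 6.2/10 = 0.62, caterpillars = 1.4/5.4 = 0.259.
Ranked: small beetles > ants > flies > termites > caterpillars.

small beetles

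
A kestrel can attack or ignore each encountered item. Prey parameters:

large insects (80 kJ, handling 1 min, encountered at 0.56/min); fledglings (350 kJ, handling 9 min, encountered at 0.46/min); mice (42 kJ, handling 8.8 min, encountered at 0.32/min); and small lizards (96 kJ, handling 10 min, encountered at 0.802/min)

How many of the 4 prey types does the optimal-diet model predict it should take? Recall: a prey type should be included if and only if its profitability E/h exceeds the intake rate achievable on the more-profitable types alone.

E/h in descending order: large insects 80, fledglings 38.9, small lizards 9.6, mice 4.77 kJ/min. The optimal diet is the largest prefix of this list for which every included type satisfies E_i/h_i > R on the types above it.
Rate on top 1: 28.72. fledglings: 38.9 > 28.72 → include.
Rate on top 2: 36.11. small lizards: 9.6 < 36.11 → exclude; stop.
Optimal diet: large insects, fledglings — 2 of 4 types.

2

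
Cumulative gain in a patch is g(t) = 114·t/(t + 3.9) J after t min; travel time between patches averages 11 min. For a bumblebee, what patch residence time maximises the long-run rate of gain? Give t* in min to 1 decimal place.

6.5 min

By the marginal value theorem, leave when the instantaneous gain rate g'(t) equals the habitat-wide average g(t)/(T + t).
g'(t) = 114·3.9/(t + 3.9)². Setting 114·3.9/(t+3.9)² = 114t/[(t+3.9)(11+t)] gives 3.9(11+t) = t(t+3.9), so t² = 3.9×11 = 42.9.
t* = √42.9 = 6.55 min.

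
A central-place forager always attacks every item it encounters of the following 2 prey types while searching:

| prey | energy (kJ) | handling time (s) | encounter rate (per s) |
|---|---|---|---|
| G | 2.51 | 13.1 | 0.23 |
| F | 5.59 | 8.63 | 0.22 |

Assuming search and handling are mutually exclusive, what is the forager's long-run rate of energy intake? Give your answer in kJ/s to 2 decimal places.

R = (0.23×2.51 + 0.22×5.59) / (1 + 0.23×13.1 + 0.22×8.63) = 1.807/5.912 = 0.3057 kJ/s.

0.31 kJ/s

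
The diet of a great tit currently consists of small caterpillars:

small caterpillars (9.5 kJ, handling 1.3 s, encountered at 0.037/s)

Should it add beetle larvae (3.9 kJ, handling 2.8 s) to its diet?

Yes

Current rate: (0.037×9.5)/(1 + 0.037×1.3) = 0.3354 kJ/s.
beetle larvae: E/h = 3.9/2.8 = 1.393 kJ/s.
Since 1.393 > R, including beetle larvae increases the long-run rate.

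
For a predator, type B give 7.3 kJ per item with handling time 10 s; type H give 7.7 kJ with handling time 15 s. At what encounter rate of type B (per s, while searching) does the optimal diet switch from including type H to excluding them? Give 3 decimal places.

0.237 per s

The zero-one rule: include type H iff E₂/h₂ > λE₁/(1+λh₁). Equality gives the switch point.
λE₁h₂ = E₂ + λE₂h₁ ⇒ λ = E₂/(E₁h₂ − E₂h₁) = 7.7/(109.5 − 77) = 0.2369 per s.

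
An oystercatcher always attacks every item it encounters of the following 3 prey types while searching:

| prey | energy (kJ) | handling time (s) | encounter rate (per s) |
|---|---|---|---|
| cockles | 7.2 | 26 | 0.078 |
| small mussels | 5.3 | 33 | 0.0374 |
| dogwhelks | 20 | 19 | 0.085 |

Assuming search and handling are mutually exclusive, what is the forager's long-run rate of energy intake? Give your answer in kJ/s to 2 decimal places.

0.42 kJ/s

R = Σλ_iE_i / (1 + Σλ_ih_i)
Numerator: 0.078×7.2 + 0.0374×5.3 + 0.085×20 = 2.46
Denominator: 1 + 0.078×26 + 0.0374×33 + 0.085×19 = 5.877
R = 2.46/5.877 = 0.4185 kJ/s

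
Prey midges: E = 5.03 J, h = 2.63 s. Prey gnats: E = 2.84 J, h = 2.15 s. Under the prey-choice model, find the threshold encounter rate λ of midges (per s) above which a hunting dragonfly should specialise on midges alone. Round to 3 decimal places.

At the threshold, the rate on midges alone equals the profitability of gnats: λ·5.03/(1 + λ·2.63) = 2.84/2.15 = 1.321.
Rearranging, λ(5.03 − 1.321×2.63) = 1.321, so λ = 1.321/1.556 = 0.849 per s.

0.849 per s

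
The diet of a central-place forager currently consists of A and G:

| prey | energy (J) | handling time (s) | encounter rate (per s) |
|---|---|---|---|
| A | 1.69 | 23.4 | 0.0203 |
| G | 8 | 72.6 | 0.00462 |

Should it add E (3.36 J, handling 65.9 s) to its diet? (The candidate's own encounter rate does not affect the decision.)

Intake rate on the current diet: R = (0.0203×1.69 + 0.00462×8) / (1 + 0.0203×23.4 + 0.00462×72.6) = 0.07127/1.81 = 0.03936 J/s.
Profitability of E: 3.36/65.9 = 0.05099 J/s.
Since 0.05099 > R, including E increases the long-run rate.

Yes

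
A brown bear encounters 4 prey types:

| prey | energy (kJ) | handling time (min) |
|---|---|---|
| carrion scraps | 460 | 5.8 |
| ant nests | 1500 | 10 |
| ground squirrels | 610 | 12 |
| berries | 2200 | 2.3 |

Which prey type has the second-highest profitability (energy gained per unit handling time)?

ant nests

Profitability E/h (kJ/min): carrion scraps = 460/5.8 = 79.3, ant nests = 1500/10 = 150, ground squirrels = 610/12 = 50.8, berries = 2200/2.3 = 957.
Ranked: berries > ant nests > carrion scraps > ground squirrels.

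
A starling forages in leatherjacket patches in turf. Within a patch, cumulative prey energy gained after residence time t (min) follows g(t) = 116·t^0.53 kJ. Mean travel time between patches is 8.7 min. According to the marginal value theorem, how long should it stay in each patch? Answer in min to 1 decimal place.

Maximise g(t)/(T+t): set derivative to zero → g'(t)(T+t) = g(t).
g'(t) = 0.53·116·t^-0.47. Setting 0.53·116·t^-0.47 = 116·t^0.53/(8.7+t) gives 0.53(8.7+t) = t, so 0.47·t = 0.53×8.7.
t* = 0.53×8.7/0.47 = 9.811 min.

9.8 min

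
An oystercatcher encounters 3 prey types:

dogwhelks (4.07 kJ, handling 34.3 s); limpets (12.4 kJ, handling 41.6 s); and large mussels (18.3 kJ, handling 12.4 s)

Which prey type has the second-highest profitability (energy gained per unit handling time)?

In descending order of E/h:
large mussels: 18.3/12.4 = 1.48 kJ/s
limpets: 12.4/41.6 = 0.298 kJ/s
dogwhelks: 4.07/34.3 = 0.119 kJ/s

limpets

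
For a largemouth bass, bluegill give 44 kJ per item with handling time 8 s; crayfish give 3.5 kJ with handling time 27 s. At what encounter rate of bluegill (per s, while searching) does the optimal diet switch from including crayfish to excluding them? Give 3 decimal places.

Drop crayfish once their profitability E₂/h₂ falls below the rate achievable on bluegill alone: E₂/h₂ = λE₁/(1 + λh₁).
Solve for λ: λE₁h₂ = E₂(1 + λh₁) → λ(E₁h₂ − E₂h₁) = E₂ → λ = E₂/(E₁h₂ − E₂h₁).
λ = 3.5/(44×27 − 3.5×8) = 3.5/1160 = 0.003017 per s.

0.003 per s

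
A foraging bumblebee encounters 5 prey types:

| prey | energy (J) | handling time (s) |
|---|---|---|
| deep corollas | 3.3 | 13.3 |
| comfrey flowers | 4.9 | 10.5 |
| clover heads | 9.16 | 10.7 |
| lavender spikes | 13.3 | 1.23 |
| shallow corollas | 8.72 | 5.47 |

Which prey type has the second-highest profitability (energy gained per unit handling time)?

Profitability E/h (J/s): deep corollas = 3.3/13.3 = 0.248, comfrey flowers = 4.9/10.5 = 0.467, clover heads = 9.16/10.7 = 0.856, lavender spikes = 13.3/1.23 = 10.8, shallow corollas = 8.72/5.47 = 1.59.
Ranked: lavender spikes > shallow corollas > clover heads > comfrey flowers > deep corollas.

shallow corollas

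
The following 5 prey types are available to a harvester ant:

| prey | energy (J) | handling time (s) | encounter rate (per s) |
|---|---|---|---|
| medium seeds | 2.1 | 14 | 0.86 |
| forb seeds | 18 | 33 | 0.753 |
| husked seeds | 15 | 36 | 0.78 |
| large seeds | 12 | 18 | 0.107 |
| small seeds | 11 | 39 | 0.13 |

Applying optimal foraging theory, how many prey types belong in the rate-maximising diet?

Profitabilities (E/h, J/s): large seeds 0.667, forb seeds 0.545, husked seeds 0.417, small seeds 0.282, medium seeds 0.15. Add prey in this order while the next type's profitability exceeds the intake rate on those already taken.
Rate on top 1: 0.4388. forb seeds: 0.545 > 0.4388 → include.
Rate on top 2: 0.5342. husked seeds: 0.417 < 0.5342 → exclude; stop.
Optimal diet: large seeds, forb seeds — 2 of 5 types.

2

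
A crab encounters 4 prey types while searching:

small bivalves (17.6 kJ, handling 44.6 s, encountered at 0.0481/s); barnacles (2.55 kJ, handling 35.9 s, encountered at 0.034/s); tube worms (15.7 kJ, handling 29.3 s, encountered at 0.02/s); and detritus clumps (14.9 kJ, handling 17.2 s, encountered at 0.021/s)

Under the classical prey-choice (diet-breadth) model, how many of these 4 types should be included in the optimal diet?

Profitabilities (E/h, kJ/s): detritus clumps 0.866, tube worms 0.536, small bivalves 0.395, barnacles 0.071. Add prey in this order while the next type's profitability exceeds the intake rate on those already taken.
Rate on top 1: 0.2299. tube worms: 0.536 > 0.2299 → include.
Rate on top 2: 0.3219. small bivalves: 0.395 > 0.3219 → include.
Rate on top 3: 0.36. barnacles: 0.071 < 0.36 → exclude; stop.
Optimal diet: detritus clumps, tube worms, small bivalves — 3 of 4 types.

3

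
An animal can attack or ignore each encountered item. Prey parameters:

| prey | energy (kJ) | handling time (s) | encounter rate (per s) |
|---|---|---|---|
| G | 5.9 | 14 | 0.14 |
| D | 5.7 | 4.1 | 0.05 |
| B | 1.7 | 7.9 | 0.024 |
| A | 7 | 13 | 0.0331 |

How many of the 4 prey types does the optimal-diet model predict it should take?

3

Rank by E/h (kJ/s): D 1.39, A 0.538, G 0.421, B 0.215. Include each in turn until the next type's E/h falls below the running intake rate.
Rate on top 1: 0.2365. A: 0.538 > 0.2365 → include.
Rate on top 2: 0.316. G: 0.421 > 0.316 → include.
Rate on top 3: 0.3735. B: 0.215 < 0.3735 → exclude; stop.
Optimal diet: D, A, G — 3 of 4 types.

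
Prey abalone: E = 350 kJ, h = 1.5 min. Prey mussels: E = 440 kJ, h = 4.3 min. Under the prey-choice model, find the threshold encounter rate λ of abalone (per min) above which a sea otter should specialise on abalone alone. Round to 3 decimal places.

0.521 per min

At the threshold, the rate on abalone alone equals the profitability of mussels: λ·350/(1 + λ·1.5) = 440/4.3 = 102.3.
Rearranging, λ(350 − 102.3×1.5) = 102.3, so λ = 102.3/196.5 = 0.5207 per min.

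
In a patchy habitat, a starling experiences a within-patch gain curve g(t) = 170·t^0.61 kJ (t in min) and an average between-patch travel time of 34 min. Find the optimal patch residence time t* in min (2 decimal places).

By the marginal value theorem, leave when the instantaneous gain rate g'(t) equals the habitat-wide average g(t)/(T + t).
g'(t) = 0.61·170·t^-0.39. Setting 0.61·170·t^-0.39 = 170·t^0.61/(34+t) gives 0.61(34+t) = t, so 0.39·t = 0.61×34.
t* = 0.61×34/0.39 = 53.18 min.

53.18 min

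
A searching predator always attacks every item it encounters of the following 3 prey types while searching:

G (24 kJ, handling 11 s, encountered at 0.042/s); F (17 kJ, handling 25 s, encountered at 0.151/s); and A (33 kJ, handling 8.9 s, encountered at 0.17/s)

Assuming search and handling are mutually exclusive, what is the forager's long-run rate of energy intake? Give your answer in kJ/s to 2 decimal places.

R = Σλ_iE_i / (1 + Σλ_ih_i)
Numerator: 0.042×24 + 0.151×17 + 0.17×33 = 9.185
Denominator: 1 + 0.042×11 + 0.151×25 + 0.17×8.9 = 6.75
R = 9.185/6.75 = 1.361 kJ/s

1.36 kJ/s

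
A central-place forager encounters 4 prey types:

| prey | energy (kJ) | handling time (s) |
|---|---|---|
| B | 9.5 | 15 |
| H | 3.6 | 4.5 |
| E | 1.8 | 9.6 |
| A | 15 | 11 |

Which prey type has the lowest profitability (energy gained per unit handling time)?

Profitability E/h (kJ/s): B = 9.5/15 = 0.633, H = 3.6/4.5 = 0.8, E = 1.8/9.6 = 0.188, A = 15/11 = 1.36.
Ranked: A > H > B > E.

E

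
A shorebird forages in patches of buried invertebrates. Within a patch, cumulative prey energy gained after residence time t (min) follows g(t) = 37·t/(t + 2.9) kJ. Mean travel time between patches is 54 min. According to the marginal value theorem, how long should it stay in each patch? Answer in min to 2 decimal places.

12.51 min

By the marginal value theorem, leave when the instantaneous gain rate g'(t) equals the habitat-wide average g(t)/(T + t).
g'(t) = 37·2.9/(t + 2.9)². Setting 37·2.9/(t+2.9)² = 37t/[(t+2.9)(54+t)] gives 2.9(54+t) = t(t+2.9), so t² = 2.9×54 = 156.6.
t* = √156.6 = 12.51 min.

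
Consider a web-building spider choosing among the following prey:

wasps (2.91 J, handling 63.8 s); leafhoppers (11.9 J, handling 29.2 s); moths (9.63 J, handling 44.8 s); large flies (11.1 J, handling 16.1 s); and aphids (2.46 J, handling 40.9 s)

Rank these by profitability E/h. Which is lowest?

In descending order of E/h:
large flies: 11.1/16.1 = 0.689 J/s
leafhoppers: 11.9/29.2 = 0.408 J/s
moths: 9.63/44.8 = 0.215 J/s
aphids: 2.46/40.9 = 0.0601 J/s
wasps: 2.91/63.8 = 0.0456 J/s

wasps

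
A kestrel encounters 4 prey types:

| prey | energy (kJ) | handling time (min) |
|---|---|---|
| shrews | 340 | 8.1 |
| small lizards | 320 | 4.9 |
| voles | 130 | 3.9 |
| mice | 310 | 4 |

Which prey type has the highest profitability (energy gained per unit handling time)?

mice

Profitability E/h (kJ/min): shrews = 340/8.1 = 42, small lizards = 320/4.9 = 65.3, voles = 130/3.9 = 33.3, mice = 310/4 = 77.5.
Ranked: mice > small lizards > shrews > voles.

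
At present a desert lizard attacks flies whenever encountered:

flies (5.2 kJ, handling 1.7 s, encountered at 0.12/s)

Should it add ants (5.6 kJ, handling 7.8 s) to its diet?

Yes

Intake rate on the current diet: R = (0.12×5.2) / (1 + 0.12×1.7) = 0.624/1.204 = 0.5183 kJ/s.
Profitability of ants: 5.6/7.8 = 0.7179 kJ/s.
0.7179 > 0.5183, so adding ants raises the average — include it.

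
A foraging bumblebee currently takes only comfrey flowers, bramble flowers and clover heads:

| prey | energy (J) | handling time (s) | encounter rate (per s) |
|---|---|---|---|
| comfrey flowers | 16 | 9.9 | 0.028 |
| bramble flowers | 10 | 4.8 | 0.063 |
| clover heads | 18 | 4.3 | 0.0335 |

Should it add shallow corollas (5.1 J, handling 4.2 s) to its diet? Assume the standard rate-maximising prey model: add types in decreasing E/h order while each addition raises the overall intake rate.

On comfrey flowers, bramble flowers and clover heads alone, R = ΣλE/(1+Σλh) = 1.681/1.724 = 0.9753 J/s.
Profitability of shallow corollas: 5.1/4.2 = 1.214 J/s.
Since 1.214 > R, including shallow corollas increases the long-run rate.

Yes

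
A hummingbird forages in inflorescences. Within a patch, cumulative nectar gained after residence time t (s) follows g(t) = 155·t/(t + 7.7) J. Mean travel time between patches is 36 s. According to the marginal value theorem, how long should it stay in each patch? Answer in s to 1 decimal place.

16.6 s

Maximise g(t)/(T+t): set derivative to zero → g'(t)(T+t) = g(t).
g'(t) = 155·7.7/(t + 7.7)². Setting 155·7.7/(t+7.7)² = 155t/[(t+7.7)(36+t)] gives 7.7(36+t) = t(t+7.7), so t² = 7.7×36 = 277.2.
t* = √277.2 = 16.65 s.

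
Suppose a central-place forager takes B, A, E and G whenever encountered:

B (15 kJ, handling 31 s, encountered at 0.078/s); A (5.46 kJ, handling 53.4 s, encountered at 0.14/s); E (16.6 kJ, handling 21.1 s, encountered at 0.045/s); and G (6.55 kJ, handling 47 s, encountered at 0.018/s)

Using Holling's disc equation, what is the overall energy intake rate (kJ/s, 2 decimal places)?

0.22 kJ/s

R = Σλ_iE_i / (1 + Σλ_ih_i)
Numerator: 0.078×15 + 0.14×5.46 + 0.045×16.6 + 0.018×6.55 = 2.799
Denominator: 1 + 0.078×31 + 0.14×53.4 + 0.045×21.1 + 0.018×47 = 12.69
R = 2.799/12.69 = 0.2206 kJ/s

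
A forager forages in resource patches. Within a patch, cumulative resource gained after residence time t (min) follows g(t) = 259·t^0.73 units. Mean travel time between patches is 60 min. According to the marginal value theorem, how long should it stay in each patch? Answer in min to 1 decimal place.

162.2 min

Maximise g(t)/(T+t): set derivative to zero → g'(t)(T+t) = g(t).
g'(t) = 0.73·259·t^-0.27. Setting 0.73·259·t^-0.27 = 259·t^0.73/(60+t) gives 0.73(60+t) = t, so 0.27·t = 0.73×60.
t* = 0.73×60/0.27 = 162.2 min.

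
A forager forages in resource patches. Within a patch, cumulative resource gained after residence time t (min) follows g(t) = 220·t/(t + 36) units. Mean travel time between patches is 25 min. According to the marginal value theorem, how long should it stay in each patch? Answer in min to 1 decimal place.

30.0 min

Maximise g(t)/(T+t): set derivative to zero → g'(t)(T+t) = g(t).
g'(t) = 220·36/(t + 36)². Setting 220·36/(t+36)² = 220t/[(t+36)(25+t)] gives 36(25+t) = t(t+36), so t² = 36×25 = 900.
t* = √900 = 30 min.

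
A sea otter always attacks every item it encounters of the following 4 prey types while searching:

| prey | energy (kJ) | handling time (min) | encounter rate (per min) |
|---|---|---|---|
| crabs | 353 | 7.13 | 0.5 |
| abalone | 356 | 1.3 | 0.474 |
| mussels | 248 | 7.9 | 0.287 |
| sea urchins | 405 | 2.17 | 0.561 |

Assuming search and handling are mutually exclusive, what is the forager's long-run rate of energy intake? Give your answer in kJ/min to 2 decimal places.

74.27 kJ/min

R = Σλ_iE_i / (1 + Σλ_ih_i)
Numerator: 0.5×353 + 0.474×356 + 0.287×248 + 0.561×405 = 643.6
Denominator: 1 + 0.5×7.13 + 0.474×1.3 + 0.287×7.9 + 0.561×2.17 = 8.666
R = 643.6/8.666 = 74.27 kJ/min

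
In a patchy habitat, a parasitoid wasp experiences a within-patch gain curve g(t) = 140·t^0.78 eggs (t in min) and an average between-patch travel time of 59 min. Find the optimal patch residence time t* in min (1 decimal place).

209.2 min

Optimal t* satisfies g'(t*) = g(t*)/(T + t*).
g'(t) = 0.78·140·t^-0.22. Setting 0.78·140·t^-0.22 = 140·t^0.78/(59+t) gives 0.78(59+t) = t, so 0.22·t = 0.78×59.
t* = 0.78×59/0.22 = 209.2 min.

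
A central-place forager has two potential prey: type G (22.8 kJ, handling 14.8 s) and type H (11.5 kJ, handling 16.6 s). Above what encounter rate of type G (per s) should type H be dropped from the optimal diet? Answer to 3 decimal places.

Drop type H once their profitability E₂/h₂ falls below the rate achievable on type G alone: E₂/h₂ = λE₁/(1 + λh₁).
Solve for λ: λE₁h₂ = E₂(1 + λh₁) → λ(E₁h₂ − E₂h₁) = E₂ → λ = E₂/(E₁h₂ − E₂h₁).
λ = 11.5/(22.8×16.6 − 11.5×14.8) = 11.5/208.3 = 0.05521 per s.

0.055 per s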